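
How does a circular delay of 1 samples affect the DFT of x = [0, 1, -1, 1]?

Time shift by 1: X_shifted[k] = ω_4^(1k) · X[k]
Shifted x = [1, 0, 1, -1]

DFT(x[n-1]) = [1, -1i, 3, 1i]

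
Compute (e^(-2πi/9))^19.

Since ω_9^9 = 1, powers reduce modulo 9.
19 mod 9 = 1
So ω_9^19 = ω_9^1 = e^(-2πi·1/9)

ω_9^19 = ω_9^1 = 0.7660-0.6428i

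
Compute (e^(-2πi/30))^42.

Since ω_30^30 = 1, powers reduce modulo 30.
42 mod 30 = 12
So ω_30^42 = ω_30^12 = e^(-2πi·12/30)

ω_30^42 = ω_30^12 = -0.8090-0.5878i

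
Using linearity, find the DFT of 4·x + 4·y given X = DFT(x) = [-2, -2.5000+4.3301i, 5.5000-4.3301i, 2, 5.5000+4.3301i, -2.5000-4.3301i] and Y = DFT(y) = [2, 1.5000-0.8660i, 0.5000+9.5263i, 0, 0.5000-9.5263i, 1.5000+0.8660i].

By linearity: DFT(4x + 4y) = 4·DFT(x) + 4·DFT(y)
= 4·[-2, -2.5000+4.3301i, 5.5000-4.3301i, 2, 5.5000+4.3301i, -2.5000-4.3301i] + 4·[2, 1.5000-0.8660i, 0.5000+9.5263i, 0, 0.5000-9.5263i, 1.5000+0.8660i]

Computing element-wise:
Z[0] = 4·(-2) + 4·(2) = 0
Z[1] = 4·(-2.5000+4.3301i) + 4·(1.5000-0.8660i) = -4.0000+13.8564i
Z[2] = 4·(5.5000-4.3301i) + 4·(0.5000+9.5263i) = 24.0000+20.7848i
Z[3] = 4·(2) + 4·(0) = 8
Z[4] = 4·(5.5000+4.3301i) + 4·(0.5000-9.5263i) = 24.0000-20.7848i
Z[5] = 4·(-2.5000-4.3301i) + 4·(1.5000+0.8660i) = -4.0000-13.8564i

DFT(4x + 4y) = 4·X + 4·Y = [0, -4.0000+13.8564i, 24.0000+20.7848i, 8, 24.0000-20.7848i, -4.0000-13.8564i]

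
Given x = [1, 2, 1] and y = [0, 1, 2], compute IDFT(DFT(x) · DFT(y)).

(x ⊛ y)[n] = Σ(m=0 to 2) x[m] · y[(n-m) mod 3]

Computing each output sample:
(x ⊛ y)[0] = 5
(x ⊛ y)[1] = 3
(x ⊛ y)[2] = 4

x ⊛ y = [5, 3, 4]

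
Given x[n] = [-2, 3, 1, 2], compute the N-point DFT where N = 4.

X[k] = Σ(n=0 to 3) x[n] · ω_4^(nk)
where ω_4 = e^(-2πi/4)

Computing each X[k]:
X[0] = 4
X[1] = -3-1i
X[2] = -6
X[3] = -3+1i

X = [4, -3-1i, -6, -3+1i]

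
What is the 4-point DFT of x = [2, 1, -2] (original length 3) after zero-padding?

Original 3-point DFT: [1, 2.5000-2.5981i, 2.5000+2.5981i]
Zero-padded 4-point DFT provides frequency interpolation.

DFT_4([x, 0, ...]) = [1, 4-1i, -1, 4+1i]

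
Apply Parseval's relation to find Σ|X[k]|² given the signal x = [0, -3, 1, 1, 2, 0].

Parseval: Σ|x[n]|² = (1/N)Σ|X[k]|², so Σ|X[k]|² = N·Σ|x[n]|² = 6·15.0000

Σ|X[k]|² = N·Σ|x[n]|² = 6·15.0000 = 90.0000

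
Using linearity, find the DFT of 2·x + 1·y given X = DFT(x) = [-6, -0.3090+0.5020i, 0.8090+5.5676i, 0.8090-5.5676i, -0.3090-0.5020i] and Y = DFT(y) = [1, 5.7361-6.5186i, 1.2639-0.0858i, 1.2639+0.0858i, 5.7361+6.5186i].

By linearity: DFT(2x + 1y) = 2·DFT(x) + 1·DFT(y)
= 2·[-6, -0.3090+0.5020i, 0.8090+5.5676i, 0.8090-5.5676i, -0.3090-0.5020i] + 1·[1, 5.7361-6.5186i, 1.2639-0.0858i, 1.2639+0.0858i, 5.7361+6.5186i]

Computing element-wise:
Z[0] = 2·(-6) + 1·(1) = -11
Z[1] = 2·(-0.3090+0.5020i) + 1·(5.7361-6.5186i) = 5.1181-5.5146i
Z[2] = 2·(0.8090+5.5676i) + 1·(1.2639-0.0858i) = 2.8819+11.0494i
Z[3] = 2·(0.8090-5.5676i) + 1·(1.2639+0.0858i) = 2.8819-11.0494i
Z[4] = 2·(-0.3090-0.5020i) + 1·(5.7361+6.5186i) = 5.1181+5.5146i

DFT(2x + 1y) = 2·X + 1·Y = [-11, 5.1181-5.5146i, 2.8819+11.0494i, 2.8819-11.0494i, 5.1181+5.5146i]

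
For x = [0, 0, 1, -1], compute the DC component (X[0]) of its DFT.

X[0] = Σ(n=0 to 3) x[n] · ω_4^0 = Σ x[n]
= (0) + (0) + (1) + (-1)

X[0] = 0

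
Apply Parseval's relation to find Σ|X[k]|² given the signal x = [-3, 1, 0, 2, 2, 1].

Parseval: Σ|x[n]|² = (1/N)Σ|X[k]|², so Σ|X[k]|² = N·Σ|x[n]|² = 6·19.0000

Σ|X[k]|² = N·Σ|x[n]|² = 6·19.0000 = 114.0000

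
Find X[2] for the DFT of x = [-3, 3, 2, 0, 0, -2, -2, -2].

X[2] = Σ(n=0 to 7) x[n] · ω_8^(2n) where ω_8 = e^(-2πi/8)
= (-3)·ω_8^0 + (3)·ω_8^2 + (2)·ω_8^4 + (0)·ω_8^6 + (0)·ω_8^8 + (-2)·ω_8^10 + (-2)·ω_8^12 + (-2)·ω_8^14

X[2] = -3-3i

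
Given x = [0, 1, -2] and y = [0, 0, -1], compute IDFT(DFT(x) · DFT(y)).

(x ⊛ y)[n] = Σ(m=0 to 2) x[m] · y[(n-m) mod 3]

Computing each output sample:
(x ⊛ y)[0] = -1
(x ⊛ y)[1] = 2
(x ⊛ y)[2] = 0

x ⊛ y = [-1, 2, 0]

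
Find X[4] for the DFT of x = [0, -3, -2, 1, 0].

X[4] = Σ(n=0 to 4) x[n] · ω_5^(4n) where ω_5 = e^(-2πi/5)
= (0)·ω_5^0 + (-3)·ω_5^4 + (-2)·ω_5^8 + (1)·ω_5^12 + (0)·ω_5^16

X[4] = -0.1180-4.6165i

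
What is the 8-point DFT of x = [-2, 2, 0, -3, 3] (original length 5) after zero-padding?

Original 5-point DFT: [0, 1.9721-0.8123i, -6.9721+3.4410i, -6.9721-3.4410i, 1.9721+0.8123i]
Zero-padded 8-point DFT provides frequency interpolation.

DFT_8([x, 0, ...]) = [0, -1.4645+0.7071i, 1-5i, -8.5355+0.7071i, 2, -8.5355-0.7071i, 1+5i, -1.4645-0.7071i]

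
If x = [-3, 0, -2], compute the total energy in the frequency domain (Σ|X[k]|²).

Parseval: Σ|x[n]|² = (1/N)Σ|X[k]|², so Σ|X[k]|² = N·Σ|x[n]|² = 3·13.0000

Σ|X[k]|² = N·Σ|x[n]|² = 3·13.0000 = 39.0000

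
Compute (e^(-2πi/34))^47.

Since ω_34^34 = 1, powers reduce modulo 34.
47 mod 34 = 13
So ω_34^47 = ω_34^13 = e^(-2πi·13/34)

ω_34^47 = ω_34^13 = -0.7390-0.6737i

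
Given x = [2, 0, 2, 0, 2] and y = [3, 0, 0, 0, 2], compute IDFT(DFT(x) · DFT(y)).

(x ⊛ y)[n] = Σ(m=0 to 4) x[m] · y[(n-m) mod 5]

Computing each output sample:
(x ⊛ y)[0] = 6
(x ⊛ y)[1] = 4
(x ⊛ y)[2] = 6
(x ⊛ y)[3] = 4
(x ⊛ y)[4] = 10

x ⊛ y = [6, 4, 6, 4, 10]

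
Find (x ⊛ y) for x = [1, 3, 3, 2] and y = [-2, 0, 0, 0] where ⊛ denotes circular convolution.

(x ⊛ y)[n] = Σ(m=0 to 3) x[m] · y[(n-m) mod 4]

Computing each output sample:
(x ⊛ y)[0] = -2
(x ⊛ y)[1] = -6
(x ⊛ y)[2] = -6
(x ⊛ y)[3] = -4

x ⊛ y = [-2, -6, -6, -4]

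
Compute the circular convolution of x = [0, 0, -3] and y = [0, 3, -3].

(x ⊛ y)[n] = Σ(m=0 to 2) x[m] · y[(n-m) mod 3]

Computing each output sample:
(x ⊛ y)[0] = -9
(x ⊛ y)[1] = 9
(x ⊛ y)[2] = 0

x ⊛ y = [-9, 9, 0]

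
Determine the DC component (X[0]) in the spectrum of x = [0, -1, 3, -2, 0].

X[0] = Σ(n=0 to 4) x[n] · ω_5^0 = Σ x[n]
= (0) + (-1) + (3) + (-2) + (0)

X[0] = 0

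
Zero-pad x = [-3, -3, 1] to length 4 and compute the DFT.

Original 3-point DFT: [-5, -2.0000+3.4641i, -2.0000-3.4641i]
Zero-padded 4-point DFT provides frequency interpolation.

DFT_4([x, 0, ...]) = [-5, -4+3i, 1, -4-3i]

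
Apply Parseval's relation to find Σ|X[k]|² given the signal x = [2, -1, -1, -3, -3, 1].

Parseval: Σ|x[n]|² = (1/N)Σ|X[k]|², so Σ|X[k]|² = N·Σ|x[n]|² = 6·25.0000

Σ|X[k]|² = N·Σ|x[n]|² = 6·25.0000 = 150.0000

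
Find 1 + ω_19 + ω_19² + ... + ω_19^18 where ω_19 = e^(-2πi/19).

Sum of all nth roots of unity equals 0 for n > 1 (geometric series with r ≠ 1).

0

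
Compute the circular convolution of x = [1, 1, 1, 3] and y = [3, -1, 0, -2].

(x ⊛ y)[n] = Σ(m=0 to 3) x[m] · y[(n-m) mod 4]

Computing each output sample:
(x ⊛ y)[0] = -2
(x ⊛ y)[1] = 0
(x ⊛ y)[2] = -4
(x ⊛ y)[3] = 6

x ⊛ y = [-2, 0, -4, 6]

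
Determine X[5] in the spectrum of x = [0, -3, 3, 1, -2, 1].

X[5] = Σ(n=0 to 5) x[n] · ω_6^(5n) where ω_6 = e^(-2πi/6)
= (0)·ω_6^0 + (-3)·ω_6^5 + (3)·ω_6^10 + (1)·ω_6^15 + (-2)·ω_6^20 + (1)·ω_6^25

X[5] = -2.5000+0.8660i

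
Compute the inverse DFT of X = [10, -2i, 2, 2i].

x[n] = (1/4) Σ(k=0 to 3) X[k] · e^(2πikn/4)

Computing each x[n]:
x[0] = 3
x[1] = 3
x[2] = 3
x[3] = 1

x = [3, 3, 3, 1]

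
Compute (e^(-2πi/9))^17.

Since ω_9^9 = 1, powers reduce modulo 9.
17 mod 9 = 8
So ω_9^17 = ω_9^8 = e^(-2πi·8/9)

ω_9^17 = ω_9^8 = 0.7660+0.6428i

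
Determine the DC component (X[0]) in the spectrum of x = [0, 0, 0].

X[0] = Σ(n=0 to 2) x[n] · ω_3^0 = Σ x[n]
= (0) + (0) + (0)

X[0] = 0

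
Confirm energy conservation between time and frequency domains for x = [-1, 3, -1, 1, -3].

Time domain:
Σ|x[n]|² = |-1|² + |3|² + |-1|² + |1|² + |-3|² = 21.0000

Frequency domain:
(1/5)Σ|X[k]|² = (1/5)(|-1|² + |-1.0000-4.5308i|² + |-1.0000-5.4288i|² + |-1.0000+5.4288i|² + |-1.0000+4.5308i|²) = (1/5)·105.0000 = 21.0000

Both sides agree, confirming Parseval's theorem.

Σ|x[n]|² = (1/N)Σ|X[k]|² = 21.0000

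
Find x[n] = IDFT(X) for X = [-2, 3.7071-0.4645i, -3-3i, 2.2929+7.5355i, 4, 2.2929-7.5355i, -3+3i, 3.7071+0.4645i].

x[n] = (1/8) Σ(k=0 to 7) X[k] · e^(2πikn/8)

Computing each x[n]:
x[0] = 1
x[1] = -1
x[2] = 3
x[3] = -3
x[4] = -2
x[5] = 1
x[6] = -1
x[7] = 0

x = [1, -1, 3, -3, -2, 1, -1, 0]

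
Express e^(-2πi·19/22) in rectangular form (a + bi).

ω_22^19 = e^(-2πi·19/22)
= cos(-2π·19/22) + i·sin(-2π·19/22)
= cos(-38π/22) + i·sin(-38π/22)

ω_22^19 = cos(-38π/22) + i·sin(-38π/22) = 0.6549+0.7557i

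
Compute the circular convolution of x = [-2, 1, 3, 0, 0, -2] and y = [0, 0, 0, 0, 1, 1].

(x ⊛ y)[n] = Σ(m=0 to 5) x[m] · y[(n-m) mod 6]

Computing each output sample:
(x ⊛ y)[0] = 4
(x ⊛ y)[1] = 3
(x ⊛ y)[2] = 0
(x ⊛ y)[3] = -2
(x ⊛ y)[4] = -4
(x ⊛ y)[5] = -1

x ⊛ y = [4, 3, 0, -2, -4, -1]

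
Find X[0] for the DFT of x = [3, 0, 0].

X[0] = Σ(n=0 to 2) x[n] · ω_3^0 = Σ x[n]
= (3) + (0) + (0)

X[0] = 3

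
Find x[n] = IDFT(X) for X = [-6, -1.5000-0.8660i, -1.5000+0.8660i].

x[n] = (1/3) Σ(k=0 to 2) X[k] · e^(2πikn/3)

Computing each x[n]:
x[0] = -3
x[1] = -1
x[2] = -2

x = [-3, -1, -2]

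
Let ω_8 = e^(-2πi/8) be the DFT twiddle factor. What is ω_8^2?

ω_8^2 = e^(-2πi·2/8)
= cos(-2π·2/8) + i·sin(-2π·2/8)
= cos(-4π/8) + i·sin(-4π/8)

ω_8^2 = cos(-4π/8) + i·sin(-4π/8) = -1i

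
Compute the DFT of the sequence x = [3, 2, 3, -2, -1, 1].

X[k] = Σ(n=0 to 5) x[n] · ω_6^(nk)
where ω_6 = e^(-2πi/6)

Computing each X[k]:
X[0] = 6
X[1] = 5.5000-4.3301i
X[2] = -1.5000+2.5981i
X[3] = 4
X[4] = -1.5000-2.5981i
X[5] = 5.5000+4.3301i

X = [6, 5.5000-4.3301i, -1.5000+2.5981i, 4, -1.5000-2.5981i, 5.5000+4.3301i]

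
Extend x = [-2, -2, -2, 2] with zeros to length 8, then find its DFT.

Original 4-point DFT: [-4, 4i, -4, -4i]
Zero-padded 8-point DFT provides frequency interpolation.

DFT_8([x, 0, ...]) = [-4, -4.8284+2.0000i, 4i, 0.8284-2.0000i, -4, 0.8284+2.0000i, -4i, -4.8284-2.0000i]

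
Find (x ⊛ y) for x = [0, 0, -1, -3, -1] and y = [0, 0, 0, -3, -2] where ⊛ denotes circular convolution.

(x ⊛ y)[n] = Σ(m=0 to 4) x[m] · y[(n-m) mod 5]

Computing each output sample:
(x ⊛ y)[0] = 3
(x ⊛ y)[1] = 11
(x ⊛ y)[2] = 9
(x ⊛ y)[3] = 2
(x ⊛ y)[4] = 0

x ⊛ y = [3, 11, 9, 2, 0]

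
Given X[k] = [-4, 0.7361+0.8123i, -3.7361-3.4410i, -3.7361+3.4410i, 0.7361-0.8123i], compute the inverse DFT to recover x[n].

x[n] = (1/5) Σ(k=0 to 4) X[k] · e^(2πikn/5)

Computing each x[n]:
x[0] = -2
x[1] = 1
x[2] = -3
x[3] = 0
x[4] = 0

x = [-2, 1, -3, 0, 0]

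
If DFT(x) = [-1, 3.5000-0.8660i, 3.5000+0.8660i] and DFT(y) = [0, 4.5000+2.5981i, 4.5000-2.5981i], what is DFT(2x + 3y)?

By linearity: DFT(2x + 3y) = 2·DFT(x) + 3·DFT(y)
= 2·[-1, 3.5000-0.8660i, 3.5000+0.8660i] + 3·[0, 4.5000+2.5981i, 4.5000-2.5981i]

Computing element-wise:
Z[0] = 2·(-1) + 3·(0) = -2
Z[1] = 2·(3.5000-0.8660i) + 3·(4.5000+2.5981i) = 20.5000+6.0623i
Z[2] = 2·(3.5000+0.8660i) + 3·(4.5000-2.5981i) = 20.5000-6.0623i

DFT(2x + 3y) = 2·X + 3·Y = [-2, 20.5000+6.0623i, 20.5000-6.0623i]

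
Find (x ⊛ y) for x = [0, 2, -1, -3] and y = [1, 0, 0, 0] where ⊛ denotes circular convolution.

(x ⊛ y)[n] = Σ(m=0 to 3) x[m] · y[(n-m) mod 4]

Computing each output sample:
(x ⊛ y)[0] = 0
(x ⊛ y)[1] = 2
(x ⊛ y)[2] = -1
(x ⊛ y)[3] = -3

x ⊛ y = [0, 2, -1, -3]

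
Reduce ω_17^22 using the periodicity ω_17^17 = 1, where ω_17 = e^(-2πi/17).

Since ω_17^17 = 1, powers reduce modulo 17.
22 mod 17 = 5
So ω_17^22 = ω_17^5 = e^(-2πi·5/17)

ω_17^22 = ω_17^5 = -0.2737-0.9618i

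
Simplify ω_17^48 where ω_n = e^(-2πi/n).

Since ω_17^17 = 1, powers reduce modulo 17.
48 mod 17 = 14
So ω_17^48 = ω_17^14 = e^(-2πi·14/17)

ω_17^48 = ω_17^14 = 0.4457+0.8952i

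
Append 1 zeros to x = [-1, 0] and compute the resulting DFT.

Original 2-point DFT: [-1, -1]
Zero-padded 3-point DFT provides frequency interpolation.

DFT_3([x, 0, ...]) = [-1, -1, -1]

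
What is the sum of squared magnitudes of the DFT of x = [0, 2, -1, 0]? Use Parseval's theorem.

Parseval: Σ|x[n]|² = (1/N)Σ|X[k]|², so Σ|X[k]|² = N·Σ|x[n]|² = 4·5.0000

Σ|X[k]|² = N·Σ|x[n]|² = 4·5.0000 = 20.0000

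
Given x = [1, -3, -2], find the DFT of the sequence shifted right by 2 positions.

Time shift by 2: X_shifted[k] = ω_3^(2k) · X[k]
Shifted x = [-3, -2, 1]

DFT(x[n-2]) = [-4, -2.5000+2.5981i, -2.5000-2.5981i]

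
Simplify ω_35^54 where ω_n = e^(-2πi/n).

Since ω_35^35 = 1, powers reduce modulo 35.
54 mod 35 = 19
So ω_35^54 = ω_35^19 = e^(-2πi·19/35)

ω_35^54 = ω_35^19 = -0.9640+0.2660i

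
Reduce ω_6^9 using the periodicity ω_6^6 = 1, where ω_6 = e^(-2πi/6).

Since ω_6^6 = 1, powers reduce modulo 6.
9 mod 6 = 3
So ω_6^9 = ω_6^3 = e^(-2πi·3/6)

ω_6^9 = ω_6^3 = -1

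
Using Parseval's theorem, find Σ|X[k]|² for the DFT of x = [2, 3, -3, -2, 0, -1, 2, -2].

Parseval: Σ|x[n]|² = (1/N)Σ|X[k]|², so Σ|X[k]|² = N·Σ|x[n]|² = 8·35.0000

Σ|X[k]|² = N·Σ|x[n]|² = 8·35.0000 = 280.0000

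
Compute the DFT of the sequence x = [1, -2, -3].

X[k] = Σ(n=0 to 2) x[n] · ω_3^(nk)
where ω_3 = e^(-2πi/3)

Computing each X[k]:
X[0] = -4
X[1] = 3.5000-0.8660i
X[2] = 3.5000+0.8660i

X = [-4, 3.5000-0.8660i, 3.5000+0.8660i]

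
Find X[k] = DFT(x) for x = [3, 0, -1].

X[k] = Σ(n=0 to 2) x[n] · ω_3^(nk)
where ω_3 = e^(-2πi/3)

Computing each X[k]:
X[0] = 2
X[1] = 3.5000-0.8660i
X[2] = 3.5000+0.8660i

X = [2, 3.5000-0.8660i, 3.5000+0.8660i]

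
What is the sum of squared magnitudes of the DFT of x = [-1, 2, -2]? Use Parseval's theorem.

Parseval: Σ|x[n]|² = (1/N)Σ|X[k]|², so Σ|X[k]|² = N·Σ|x[n]|² = 3·9.0000

Σ|X[k]|² = N·Σ|x[n]|² = 3·9.0000 = 27.0000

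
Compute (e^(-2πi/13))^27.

Since ω_13^13 = 1, powers reduce modulo 13.
27 mod 13 = 1
So ω_13^27 = ω_13^1 = e^(-2πi·1/13)

ω_13^27 = ω_13^1 = 0.8855-0.4647i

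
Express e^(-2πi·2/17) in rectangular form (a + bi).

ω_17^2 = e^(-2πi·2/17)
= cos(-2π·2/17) + i·sin(-2π·2/17)
= cos(-4π/17) + i·sin(-4π/17)

ω_17^2 = cos(-4π/17) + i·sin(-4π/17) = 0.7390-0.6737i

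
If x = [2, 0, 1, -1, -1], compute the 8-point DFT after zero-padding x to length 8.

Original 5-point DFT: [1, 1.6910-2.1266i, 2.8090+1.3143i, 2.8090-1.3143i, 1.6910+2.1266i]
Zero-padded 8-point DFT provides frequency interpolation.

DFT_8([x, 0, ...]) = [1, 3.7071-0.2929i, -1i, 2.2929+1.7071i, 3, 2.2929-1.7071i, 1i, 3.7071+0.2929i]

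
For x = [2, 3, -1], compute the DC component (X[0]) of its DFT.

X[0] = Σ(n=0 to 2) x[n] · ω_3^0 = Σ x[n]
= (2) + (3) + (-1)

X[0] = 4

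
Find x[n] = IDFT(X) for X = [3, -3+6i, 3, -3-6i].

x[n] = (1/4) Σ(k=0 to 3) X[k] · e^(2πikn/4)

Computing each x[n]:
x[0] = 0
x[1] = -3
x[2] = 3
x[3] = 3

x = [0, -3, 3, 3]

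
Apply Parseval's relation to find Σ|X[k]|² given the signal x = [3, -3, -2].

Parseval: Σ|x[n]|² = (1/N)Σ|X[k]|², so Σ|X[k]|² = N·Σ|x[n]|² = 3·22.0000

Σ|X[k]|² = N·Σ|x[n]|² = 3·22.0000 = 66.0000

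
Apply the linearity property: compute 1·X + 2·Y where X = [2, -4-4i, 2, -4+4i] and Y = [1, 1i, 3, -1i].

By linearity: DFT(1x + 2y) = 1·DFT(x) + 2·DFT(y)
= 1·[2, -4-4i, 2, -4+4i] + 2·[1, 1i, 3, -1i]

Computing element-wise:
Z[0] = 1·(2) + 2·(1) = 4
Z[1] = 1·(-4-4i) + 2·(1i) = -4-2i
Z[2] = 1·(2) + 2·(3) = 8
Z[3] = 1·(-4+4i) + 2·(-1i) = -4+2i

DFT(1x + 2y) = 1·X + 2·Y = [4, -4-2i, 8, -4+2i]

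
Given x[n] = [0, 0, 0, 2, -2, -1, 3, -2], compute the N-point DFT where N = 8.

X[k] = Σ(n=0 to 7) x[n] · ω_8^(nk)
where ω_8 = e^(-2πi/8)

Computing each X[k]:
X[0] = 0
X[1] = -0.1213-0.5355i
X[2] = -5+1i
X[3] = 4.1213-6.5355i
X[4] = 2
X[5] = 4.1213+6.5355i
X[6] = -5-1i
X[7] = -0.1213+0.5355i

X = [0, -0.1213-0.5355i, -5+1i, 4.1213-6.5355i, 2, 4.1213+6.5355i, -5-1i, -0.1213+0.5355i]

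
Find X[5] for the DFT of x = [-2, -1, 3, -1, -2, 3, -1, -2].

X[5] = Σ(n=0 to 7) x[n] · ω_8^(5n) where ω_8 = e^(-2πi/8)
= (-2)·ω_8^0 + (-1)·ω_8^5 + (3)·ω_8^10 + (-1)·ω_8^15 + (-2)·ω_8^20 + (3)·ω_8^25 + (-1)·ω_8^30 + (-2)·ω_8^35

X[5] = 3.5355-6.1213i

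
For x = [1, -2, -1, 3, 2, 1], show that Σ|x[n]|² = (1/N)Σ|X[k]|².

Time domain:
Σ|x[n]|² = |1|² + |-2|² + |-1|² + |3|² + |2|² + |1|² = 20.0000

Frequency domain:
(1/6)Σ|X[k]|² = (1/6)(|4|² + |-3.0000+5.1962i|² + |4|² + |0|² + |4|² + |-3.0000-5.1962i|²) = (1/6)·120.0000 = 20.0000

Both sides agree, confirming Parseval's theorem.

Σ|x[n]|² = (1/N)Σ|X[k]|² = 20.0000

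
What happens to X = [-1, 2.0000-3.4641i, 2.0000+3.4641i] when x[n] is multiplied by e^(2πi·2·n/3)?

Modulation property: DFT(ω_3^(-2n)·x[n]) = X[(k-2) mod 3], so circularly shift X by 2 positions.

X[k-2] = [2.0000-3.4641i, 2.0000+3.4641i, -1]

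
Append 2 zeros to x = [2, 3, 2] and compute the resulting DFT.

Original 3-point DFT: [7, -0.5000-0.8660i, -0.5000+0.8660i]
Zero-padded 5-point DFT provides frequency interpolation.

DFT_5([x, 0, ...]) = [7, 1.3090-4.0287i, 0.1910+0.1388i, 0.1910-0.1388i, 1.3090+4.0287i]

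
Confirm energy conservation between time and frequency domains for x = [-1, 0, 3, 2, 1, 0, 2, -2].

Time domain:
Σ|x[n]|² = |-1|² + |0|² + |3|² + |2|² + |1|² + |0|² + |2|² + |-2|² = 23.0000

Frequency domain:
(1/8)Σ|X[k]|² = (1/8)(|5|² + |-4.8284-3.8284i|² + |-5|² + |0.8284-1.8284i|² + |5|² + |0.8284+1.8284i|² + |-5|² + |-4.8284+3.8284i|²) = (1/8)·184.0000 = 23.0000

Both sides agree, confirming Parseval's theorem.

Σ|x[n]|² = (1/N)Σ|X[k]|² = 23.0000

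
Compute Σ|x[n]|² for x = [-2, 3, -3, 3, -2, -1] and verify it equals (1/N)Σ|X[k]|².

Time domain:
Σ|x[n]|² = |-2|² + |3|² + |-3|² + |3|² + |-2|² + |-1|² = 36.0000

Frequency domain:
(1/6)Σ|X[k]|² = (1/6)(|-2|² + |-1.5000-2.5981i|² + |2.5000-4.3301i|² + |-12|² + |2.5000+4.3301i|² + |-1.5000+2.5981i|²) = (1/6)·216.0000 = 36.0000

Both sides agree, confirming Parseval's theorem.

Σ|x[n]|² = (1/N)Σ|X[k]|² = 36.0000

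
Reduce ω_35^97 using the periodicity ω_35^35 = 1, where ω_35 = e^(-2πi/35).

Since ω_35^35 = 1, powers reduce modulo 35.
97 mod 35 = 27
So ω_35^97 = ω_35^27 = e^(-2πi·27/35)

ω_35^97 = ω_35^27 = 0.1342+0.9909i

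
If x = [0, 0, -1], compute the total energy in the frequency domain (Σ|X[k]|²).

Parseval: Σ|x[n]|² = (1/N)Σ|X[k]|², so Σ|X[k]|² = N·Σ|x[n]|² = 3·1.0000

Σ|X[k]|² = N·Σ|x[n]|² = 3·1.0000 = 3.0000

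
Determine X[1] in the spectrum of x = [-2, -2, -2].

X[1] = Σ(n=0 to 2) x[n] · ω_3^(1n) where ω_3 = e^(-2πi/3)
= (-2)·ω_3^0 + (-2)·ω_3^1 + (-2)·ω_3^2

X[1] = 0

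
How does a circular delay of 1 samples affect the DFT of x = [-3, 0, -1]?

Time shift by 1: X_shifted[k] = ω_3^(1k) · X[k]
Shifted x = [-1, -3, 0]

DFT(x[n-1]) = [-4, 0.5000+2.5981i, 0.5000-2.5981i]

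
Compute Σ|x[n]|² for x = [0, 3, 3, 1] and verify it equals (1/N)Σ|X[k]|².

Time domain:
Σ|x[n]|² = |0|² + |3|² + |3|² + |1|² = 19.0000

Frequency domain:
(1/4)Σ|X[k]|² = (1/4)(|7|² + |-3-2i|² + |-1|² + |-3+2i|²) = (1/4)·76.0000 = 19.0000

Both sides agree, confirming Parseval's theorem.

Σ|x[n]|² = (1/N)Σ|X[k]|² = 19.0000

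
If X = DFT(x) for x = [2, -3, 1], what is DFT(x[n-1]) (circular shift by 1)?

Time shift by 1: X_shifted[k] = ω_3^(1k) · X[k]
Shifted x = [1, 2, -3]

DFT(x[n-1]) = [0, 1.5000-4.3301i, 1.5000+4.3301i]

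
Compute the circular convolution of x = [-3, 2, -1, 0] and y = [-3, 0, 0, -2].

(x ⊛ y)[n] = Σ(m=0 to 3) x[m] · y[(n-m) mod 4]

Computing each output sample:
(x ⊛ y)[0] = 5
(x ⊛ y)[1] = -4
(x ⊛ y)[2] = 3
(x ⊛ y)[3] = 6

x ⊛ y = [5, -4, 3, 6]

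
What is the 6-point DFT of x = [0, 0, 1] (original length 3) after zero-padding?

Original 3-point DFT: [1, -0.5000+0.8660i, -0.5000-0.8660i]
Zero-padded 6-point DFT provides frequency interpolation.

DFT_6([x, 0, ...]) = [1, -0.5000-0.8660i, -0.5000+0.8660i, 1, -0.5000-0.8660i, -0.5000+0.8660i]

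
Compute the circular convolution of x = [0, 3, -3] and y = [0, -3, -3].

(x ⊛ y)[n] = Σ(m=0 to 2) x[m] · y[(n-m) mod 3]

Computing each output sample:
(x ⊛ y)[0] = 0
(x ⊛ y)[1] = 9
(x ⊛ y)[2] = -9

x ⊛ y = [0, 9, -9]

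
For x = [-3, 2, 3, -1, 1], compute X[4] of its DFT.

X[4] = Σ(n=0 to 4) x[n] · ω_5^(4n) where ω_5 = e^(-2πi/5)
= (-3)·ω_5^0 + (2)·ω_5^4 + (3)·ω_5^8 + (-1)·ω_5^12 + (1)·ω_5^16

X[4] = -3.6910+3.3022i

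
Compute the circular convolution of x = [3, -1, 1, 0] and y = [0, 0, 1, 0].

(x ⊛ y)[n] = Σ(m=0 to 3) x[m] · y[(n-m) mod 4]

Computing each output sample:
(x ⊛ y)[0] = 1
(x ⊛ y)[1] = 0
(x ⊛ y)[2] = 3
(x ⊛ y)[3] = -1

x ⊛ y = [1, 0, 3, -1]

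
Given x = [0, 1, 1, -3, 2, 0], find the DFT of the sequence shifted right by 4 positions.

Time shift by 4: X_shifted[k] = ω_6^(4k) · X[k]
Shifted x = [1, -3, 2, 0, 0, 1]

DFT(x[n-4]) = [1, -1.0000+1.7321i, 1.0000+5.1962i, 5, 1.0000-5.1962i, -1.0000-1.7321i]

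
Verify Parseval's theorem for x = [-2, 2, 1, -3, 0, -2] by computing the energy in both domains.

Time domain:
Σ|x[n]|² = |-2|² + |2|² + |1|² + |-3|² + |0|² + |-2|² = 22.0000

Frequency domain:
(1/6)Σ|X[k]|² = (1/6)(|-4|² + |0.5000-4.3301i|² + |-5.5000-2.5981i|² + |2|² + |-5.5000+2.5981i|² + |0.5000+4.3301i|²) = (1/6)·132.0000 = 22.0000

Both sides agree, confirming Parseval's theorem.

Σ|x[n]|² = (1/N)Σ|X[k]|² = 22.0000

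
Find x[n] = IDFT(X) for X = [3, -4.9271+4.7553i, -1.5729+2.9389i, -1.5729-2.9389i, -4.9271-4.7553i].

x[n] = (1/5) Σ(k=0 to 4) X[k] · e^(2πikn/5)

Computing each x[n]:
x[0] = -2
x[1] = -2
x[2] = 2
x[3] = 2
x[4] = 3

x = [-2, -2, 2, 2, 3]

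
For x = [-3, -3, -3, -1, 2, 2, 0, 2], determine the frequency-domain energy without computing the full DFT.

Parseval: Σ|x[n]|² = (1/N)Σ|X[k]|², so Σ|X[k]|² = N·Σ|x[n]|² = 8·40.0000

Σ|X[k]|² = N·Σ|x[n]|² = 8·40.0000 = 320.0000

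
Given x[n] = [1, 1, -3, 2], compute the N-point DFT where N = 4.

X[k] = Σ(n=0 to 3) x[n] · ω_4^(nk)
where ω_4 = e^(-2πi/4)

Computing each X[k]:
X[0] = 1
X[1] = 4+1i
X[2] = -5
X[3] = 4-1i

X = [1, 4+1i, -5, 4-1i]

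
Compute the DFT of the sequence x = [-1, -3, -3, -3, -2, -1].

X[k] = Σ(n=0 to 5) x[n] · ω_6^(nk)
where ω_6 = e^(-2πi/6)

Computing each X[k]:
X[0] = -13
X[1] = 2.5000+2.5981i
X[2] = 0.5000+0.8660i
X[3] = 1
X[4] = 0.5000-0.8660i
X[5] = 2.5000-2.5981i

X = [-13, 2.5000+2.5981i, 0.5000+0.8660i, 1, 0.5000-0.8660i, 2.5000-2.5981i]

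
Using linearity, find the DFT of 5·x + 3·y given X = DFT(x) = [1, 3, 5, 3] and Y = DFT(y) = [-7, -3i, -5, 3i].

By linearity: DFT(5x + 3y) = 5·DFT(x) + 3·DFT(y)
= 5·[1, 3, 5, 3] + 3·[-7, -3i, -5, 3i]

Computing element-wise:
Z[0] = 5·(1) + 3·(-7) = -16
Z[1] = 5·(3) + 3·(-3i) = 15-9i
Z[2] = 5·(5) + 3·(-5) = 10
Z[3] = 5·(3) + 3·(3i) = 15+9i

DFT(5x + 3y) = 5·X + 3·Y = [-16, 15-9i, 10, 15+9i]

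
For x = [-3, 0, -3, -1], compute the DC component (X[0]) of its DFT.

X[0] = Σ(n=0 to 3) x[n] · ω_4^0 = Σ x[n]
= (-3) + (0) + (-3) + (-1)

X[0] = -7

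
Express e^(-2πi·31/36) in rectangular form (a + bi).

ω_36^31 = e^(-2πi·31/36)
= cos(-2π·31/36) + i·sin(-2π·31/36)
= cos(-62π/36) + i·sin(-62π/36)

ω_36^31 = cos(-62π/36) + i·sin(-62π/36) = 0.6428+0.7660i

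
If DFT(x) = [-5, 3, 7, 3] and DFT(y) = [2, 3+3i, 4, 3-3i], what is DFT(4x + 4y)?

By linearity: DFT(4x + 4y) = 4·DFT(x) + 4·DFT(y)
= 4·[-5, 3, 7, 3] + 4·[2, 3+3i, 4, 3-3i]

Computing element-wise:
Z[0] = 4·(-5) + 4·(2) = -12
Z[1] = 4·(3) + 4·(3+3i) = 24+12i
Z[2] = 4·(7) + 4·(4) = 44
Z[3] = 4·(3) + 4·(3-3i) = 24-12i

DFT(4x + 4y) = 4·X + 4·Y = [-12, 24+12i, 44, 24-12i]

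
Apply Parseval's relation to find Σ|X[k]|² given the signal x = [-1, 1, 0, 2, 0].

Parseval: Σ|x[n]|² = (1/N)Σ|X[k]|², so Σ|X[k]|² = N·Σ|x[n]|² = 5·6.0000

Σ|X[k]|² = N·Σ|x[n]|² = 5·6.0000 = 30.0000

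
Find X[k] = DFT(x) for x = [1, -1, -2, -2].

X[k] = Σ(n=0 to 3) x[n] · ω_4^(nk)
where ω_4 = e^(-2πi/4)

Computing each X[k]:
X[0] = -4
X[1] = 3-1i
X[2] = 2
X[3] = 3+1i

X = [-4, 3-1i, 2, 3+1i]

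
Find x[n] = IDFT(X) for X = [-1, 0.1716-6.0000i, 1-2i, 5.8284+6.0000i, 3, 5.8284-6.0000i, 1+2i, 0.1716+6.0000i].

x[n] = (1/8) Σ(k=0 to 7) X[k] · e^(2πikn/8)

Computing each x[n]:
x[0] = 2
x[1] = -1
x[2] = 3
x[3] = 0
x[4] = -1
x[5] = 1
x[6] = -3
x[7] = -2

x = [2, -1, 3, 0, -1, 1, -3, -2]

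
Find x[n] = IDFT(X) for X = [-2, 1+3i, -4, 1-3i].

x[n] = (1/4) Σ(k=0 to 3) X[k] · e^(2πikn/4)

Computing each x[n]:
x[0] = -1
x[1] = -1
x[2] = -2
x[3] = 2

x = [-1, -1, -2, 2]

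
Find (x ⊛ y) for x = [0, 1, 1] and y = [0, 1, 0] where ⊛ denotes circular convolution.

(x ⊛ y)[n] = Σ(m=0 to 2) x[m] · y[(n-m) mod 3]

Computing each output sample:
(x ⊛ y)[0] = 1
(x ⊛ y)[1] = 0
(x ⊛ y)[2] = 1

x ⊛ y = [1, 0, 1]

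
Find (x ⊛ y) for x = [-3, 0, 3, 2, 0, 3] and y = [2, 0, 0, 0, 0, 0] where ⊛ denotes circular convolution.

(x ⊛ y)[n] = Σ(m=0 to 5) x[m] · y[(n-m) mod 6]

Computing each output sample:
(x ⊛ y)[0] = -6
(x ⊛ y)[1] = 0
(x ⊛ y)[2] = 6
(x ⊛ y)[3] = 4
(x ⊛ y)[4] = 0
(x ⊛ y)[5] = 6

x ⊛ y = [-6, 0, 6, 4, 0, 6]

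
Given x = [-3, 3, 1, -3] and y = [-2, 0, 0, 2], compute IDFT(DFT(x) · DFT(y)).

(x ⊛ y)[n] = Σ(m=0 to 3) x[m] · y[(n-m) mod 4]

Computing each output sample:
(x ⊛ y)[0] = 12
(x ⊛ y)[1] = -4
(x ⊛ y)[2] = -8
(x ⊛ y)[3] = 0

x ⊛ y = [12, -4, -8, 0]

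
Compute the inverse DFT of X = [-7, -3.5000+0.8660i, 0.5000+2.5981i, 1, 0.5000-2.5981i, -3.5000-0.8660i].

x[n] = (1/6) Σ(k=0 to 5) X[k] · e^(2πikn/6)

Computing each x[n]:
x[0] = -2
x[1] = -3
x[2] = 0
x[3] = 0
x[4] = -1
x[5] = -1

x = [-2, -3, 0, 0, -1, -1]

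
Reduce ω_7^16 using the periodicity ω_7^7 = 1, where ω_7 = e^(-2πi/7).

Since ω_7^7 = 1, powers reduce modulo 7.
16 mod 7 = 2
So ω_7^16 = ω_7^2 = e^(-2πi·2/7)

ω_7^16 = ω_7^2 = -0.2225-0.9749i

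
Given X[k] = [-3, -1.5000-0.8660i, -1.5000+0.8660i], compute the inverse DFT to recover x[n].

x[n] = (1/3) Σ(k=0 to 2) X[k] · e^(2πikn/3)

Computing each x[n]:
x[0] = -2
x[1] = 0
x[2] = -1

x = [-2, 0, -1]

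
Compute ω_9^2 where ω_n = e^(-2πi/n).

ω_9^2 = e^(-2πi·2/9)
= cos(-2π·2/9) + i·sin(-2π·2/9)
= cos(-4π/9) + i·sin(-4π/9)

ω_9^2 = cos(-4π/9) + i·sin(-4π/9) = 0.1736-0.9848i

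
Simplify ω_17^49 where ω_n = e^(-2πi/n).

Since ω_17^17 = 1, powers reduce modulo 17.
49 mod 17 = 15
So ω_17^49 = ω_17^15 = e^(-2πi·15/17)

ω_17^49 = ω_17^15 = 0.7390+0.6737i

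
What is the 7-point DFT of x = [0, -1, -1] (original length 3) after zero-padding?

Original 3-point DFT: [-2, 1, 1]
Zero-padded 7-point DFT provides frequency interpolation.

DFT_7([x, 0, ...]) = [-2, -0.4010+1.7568i, 1.1235+0.5410i, 0.2775-0.3479i, 0.2775+0.3479i, 1.1235-0.5410i, -0.4010-1.7568i]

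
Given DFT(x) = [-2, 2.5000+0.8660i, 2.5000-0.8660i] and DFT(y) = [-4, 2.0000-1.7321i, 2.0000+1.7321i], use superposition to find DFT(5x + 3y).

By linearity: DFT(5x + 3y) = 5·DFT(x) + 3·DFT(y)
= 5·[-2, 2.5000+0.8660i, 2.5000-0.8660i] + 3·[-4, 2.0000-1.7321i, 2.0000+1.7321i]

Computing element-wise:
Z[0] = 5·(-2) + 3·(-4) = -22
Z[1] = 5·(2.5000+0.8660i) + 3·(2.0000-1.7321i) = 18.5000-0.8663i
Z[2] = 5·(2.5000-0.8660i) + 3·(2.0000+1.7321i) = 18.5000+0.8663i

DFT(5x + 3y) = 5·X + 3·Y = [-22, 18.5000-0.8663i, 18.5000+0.8663i]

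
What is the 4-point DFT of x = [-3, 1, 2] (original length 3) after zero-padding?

Original 3-point DFT: [0, -4.5000+0.8660i, -4.5000-0.8660i]
Zero-padded 4-point DFT provides frequency interpolation.

DFT_4([x, 0, ...]) = [0, -5-1i, -2, -5+1i]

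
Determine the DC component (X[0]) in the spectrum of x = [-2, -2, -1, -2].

X[0] = Σ(n=0 to 3) x[n] · ω_4^0 = Σ x[n]
= (-2) + (-2) + (-1) + (-2)

X[0] = -7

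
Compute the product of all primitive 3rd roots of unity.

The primitive 3rd roots of unity are ω_3^k for k coprime to 3: k ∈ {1, 2}
Their product equals the constant term of the cyclotomic polynomial Φ_3(x) up to sign.
For n ≥ 3, the product of all primitive nth roots of unity is 1. (For n=1 it is 1; for n=2 it is -1.)

1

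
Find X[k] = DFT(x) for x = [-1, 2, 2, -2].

X[k] = Σ(n=0 to 3) x[n] · ω_4^(nk)
where ω_4 = e^(-2πi/4)

Computing each X[k]:
X[0] = 1
X[1] = -3-4i
X[2] = 1
X[3] = -3+4i

X = [1, -3-4i, 1, -3+4i]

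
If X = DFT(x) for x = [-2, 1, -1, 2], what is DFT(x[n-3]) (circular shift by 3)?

Time shift by 3: X_shifted[k] = ω_4^(3k) · X[k]
Shifted x = [1, -1, 2, -2]

DFT(x[n-3]) = [0, -1-1i, 6, -1+1i]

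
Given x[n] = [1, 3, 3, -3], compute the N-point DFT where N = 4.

X[k] = Σ(n=0 to 3) x[n] · ω_4^(nk)
where ω_4 = e^(-2πi/4)

Computing each X[k]:
X[0] = 4
X[1] = -2-6i
X[2] = 4
X[3] = -2+6i

X = [4, -2-6i, 4, -2+6i]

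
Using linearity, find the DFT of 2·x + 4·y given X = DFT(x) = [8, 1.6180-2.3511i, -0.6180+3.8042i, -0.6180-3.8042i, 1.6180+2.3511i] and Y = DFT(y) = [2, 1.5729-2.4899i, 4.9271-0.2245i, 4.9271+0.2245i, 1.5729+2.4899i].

By linearity: DFT(2x + 4y) = 2·DFT(x) + 4·DFT(y)
= 2·[8, 1.6180-2.3511i, -0.6180+3.8042i, -0.6180-3.8042i, 1.6180+2.3511i] + 4·[2, 1.5729-2.4899i, 4.9271-0.2245i, 4.9271+0.2245i, 1.5729+2.4899i]

Computing element-wise:
Z[0] = 2·(8) + 4·(2) = 24
Z[1] = 2·(1.6180-2.3511i) + 4·(1.5729-2.4899i) = 9.5276-14.6618i
Z[2] = 2·(-0.6180+3.8042i) + 4·(4.9271-0.2245i) = 18.4724+6.7104i
Z[3] = 2·(-0.6180-3.8042i) + 4·(4.9271+0.2245i) = 18.4724-6.7104i
Z[4] = 2·(1.6180+2.3511i) + 4·(1.5729+2.4899i) = 9.5276+14.6618i

DFT(2x + 4y) = 2·X + 4·Y = [24, 9.5276-14.6618i, 18.4724+6.7104i, 18.4724-6.7104i, 9.5276+14.6618i]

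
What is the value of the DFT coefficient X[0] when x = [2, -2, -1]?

X[0] = Σ(n=0 to 2) x[n] · ω_3^0 = Σ x[n]
= (2) + (-2) + (-1)

X[0] = -1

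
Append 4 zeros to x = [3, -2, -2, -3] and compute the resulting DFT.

Original 4-point DFT: [-4, 5-1i, 6, 5+1i]
Zero-padded 8-point DFT provides frequency interpolation.

DFT_8([x, 0, ...]) = [-4, 3.7071+5.5355i, 5-1i, 2.2929+1.5355i, 6, 2.2929-1.5355i, 5+1i, 3.7071-5.5355i]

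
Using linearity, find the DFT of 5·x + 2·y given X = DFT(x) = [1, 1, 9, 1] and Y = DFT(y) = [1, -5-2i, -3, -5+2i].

By linearity: DFT(5x + 2y) = 5·DFT(x) + 2·DFT(y)
= 5·[1, 1, 9, 1] + 2·[1, -5-2i, -3, -5+2i]

Computing element-wise:
Z[0] = 5·(1) + 2·(1) = 7
Z[1] = 5·(1) + 2·(-5-2i) = -5-4i
Z[2] = 5·(9) + 2·(-3) = 39
Z[3] = 5·(1) + 2·(-5+2i) = -5+4i

DFT(5x + 2y) = 5·X + 2·Y = [7, -5-4i, 39, -5+4i]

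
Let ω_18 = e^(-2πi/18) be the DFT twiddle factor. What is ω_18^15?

ω_18^15 = e^(-2πi·15/18)
= cos(-2π·15/18) + i·sin(-2π·15/18)
= cos(-30π/18) + i·sin(-30π/18)

ω_18^15 = cos(-30π/18) + i·sin(-30π/18) = 0.5000+0.8660i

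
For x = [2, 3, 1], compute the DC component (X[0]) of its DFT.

X[0] = Σ(n=0 to 2) x[n] · ω_3^0 = Σ x[n]
= (2) + (3) + (1)

X[0] = 6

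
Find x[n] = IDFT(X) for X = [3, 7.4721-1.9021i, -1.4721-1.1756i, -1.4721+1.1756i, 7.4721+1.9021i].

x[n] = (1/5) Σ(k=0 to 4) X[k] · e^(2πikn/5)

Computing each x[n]:
x[0] = 3
x[1] = 3
x[2] = -2
x[3] = -2
x[4] = 1

x = [3, 3, -2, -2, 1]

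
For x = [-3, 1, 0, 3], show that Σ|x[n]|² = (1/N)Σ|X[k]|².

Time domain:
Σ|x[n]|² = |-3|² + |1|² + |0|² + |3|² = 19.0000

Frequency domain:
(1/4)Σ|X[k]|² = (1/4)(|1|² + |-3+2i|² + |-7|² + |-3-2i|²) = (1/4)·76.0000 = 19.0000

Both sides agree, confirming Parseval's theorem.

Σ|x[n]|² = (1/N)Σ|X[k]|² = 19.0000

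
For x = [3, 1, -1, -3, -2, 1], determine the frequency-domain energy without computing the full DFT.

Parseval: Σ|x[n]|² = (1/N)Σ|X[k]|², so Σ|X[k]|² = N·Σ|x[n]|² = 6·25.0000

Σ|X[k]|² = N·Σ|x[n]|² = 6·25.0000 = 150.0000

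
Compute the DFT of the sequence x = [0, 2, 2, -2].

X[k] = Σ(n=0 to 3) x[n] · ω_4^(nk)
where ω_4 = e^(-2πi/4)

Computing each X[k]:
X[0] = 2
X[1] = -2-4i
X[2] = 2
X[3] = -2+4i

X = [2, -2-4i, 2, -2+4i]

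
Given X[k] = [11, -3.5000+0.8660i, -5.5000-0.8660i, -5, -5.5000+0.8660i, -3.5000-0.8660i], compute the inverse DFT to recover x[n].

x[n] = (1/6) Σ(k=0 to 5) X[k] · e^(2πikn/6)

Computing each x[n]:
x[0] = -2
x[1] = 3
x[2] = 2
x[3] = 2
x[4] = 3
x[5] = 3

x = [-2, 3, 2, 2, 3, 3]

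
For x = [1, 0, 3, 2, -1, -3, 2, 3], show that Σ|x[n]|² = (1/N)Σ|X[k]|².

Time domain:
Σ|x[n]|² = |1|² + |0|² + |3|² + |2|² + |-1|² + |-3|² + |2|² + |3|² = 37.0000

Frequency domain:
(1/8)Σ|X[k]|² = (1/8)(|7|² + |4.8284-2.4142i|² + |-5+8i|² + |-0.8284-0.4142i|² + |3|² + |-0.8284+0.4142i|² + |-5-8i|² + |4.8284+2.4142i|²) = (1/8)·296.0000 = 37.0000

Both sides agree, confirming Parseval's theorem.

Σ|x[n]|² = (1/N)Σ|X[k]|² = 37.0000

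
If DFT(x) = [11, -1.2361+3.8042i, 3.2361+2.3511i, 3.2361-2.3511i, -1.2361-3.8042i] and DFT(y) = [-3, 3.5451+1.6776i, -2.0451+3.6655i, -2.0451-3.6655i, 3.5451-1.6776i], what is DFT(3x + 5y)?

By linearity: DFT(3x + 5y) = 3·DFT(x) + 5·DFT(y)
= 3·[11, -1.2361+3.8042i, 3.2361+2.3511i, 3.2361-2.3511i, -1.2361-3.8042i] + 5·[-3, 3.5451+1.6776i, -2.0451+3.6655i, -2.0451-3.6655i, 3.5451-1.6776i]

Computing element-wise:
Z[0] = 3·(11) + 5·(-3) = 18
Z[1] = 3·(-1.2361+3.8042i) + 5·(3.5451+1.6776i) = 14.0172+19.8006i
Z[2] = 3·(3.2361+2.3511i) + 5·(-2.0451+3.6655i) = -0.5172+25.3808i
Z[3] = 3·(3.2361-2.3511i) + 5·(-2.0451-3.6655i) = -0.5172-25.3808i
Z[4] = 3·(-1.2361-3.8042i) + 5·(3.5451-1.6776i) = 14.0172-19.8006i

DFT(3x + 5y) = 3·X + 5·Y = [18, 14.0172+19.8006i, -0.5172+25.3808i, -0.5172-25.3808i, 14.0172-19.8006i]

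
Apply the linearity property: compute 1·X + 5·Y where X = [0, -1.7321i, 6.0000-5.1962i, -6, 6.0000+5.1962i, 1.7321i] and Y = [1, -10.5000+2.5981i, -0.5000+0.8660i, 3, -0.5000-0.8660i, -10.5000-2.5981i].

By linearity: DFT(1x + 5y) = 1·DFT(x) + 5·DFT(y)
= 1·[0, -1.7321i, 6.0000-5.1962i, -6, 6.0000+5.1962i, 1.7321i] + 5·[1, -10.5000+2.5981i, -0.5000+0.8660i, 3, -0.5000-0.8660i, -10.5000-2.5981i]

Computing element-wise:
Z[0] = 1·(0) + 5·(1) = 5
Z[1] = 1·(-1.7321i) + 5·(-10.5000+2.5981i) = -52.5000+11.2584i
Z[2] = 1·(6.0000-5.1962i) + 5·(-0.5000+0.8660i) = 3.5000-0.8662i
Z[3] = 1·(-6) + 5·(3) = 9
Z[4] = 1·(6.0000+5.1962i) + 5·(-0.5000-0.8660i) = 3.5000+0.8662i
Z[5] = 1·(1.7321i) + 5·(-10.5000-2.5981i) = -52.5000-11.2584i

DFT(1x + 5y) = 1·X + 5·Y = [5, -52.5000+11.2584i, 3.5000-0.8662i, 9, 3.5000+0.8662i, -52.5000-11.2584i]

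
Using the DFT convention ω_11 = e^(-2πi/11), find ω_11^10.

ω_11^10 = e^(-2πi·10/11)
= cos(-2π·10/11) + i·sin(-2π·10/11)
= cos(-20π/11) + i·sin(-20π/11)

ω_11^10 = cos(-20π/11) + i·sin(-20π/11) = 0.8413+0.5406i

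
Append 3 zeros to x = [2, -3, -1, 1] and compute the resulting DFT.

Original 4-point DFT: [-1, 3+4i, 3, 3-4i]
Zero-padded 7-point DFT provides frequency interpolation.

DFT_7([x, 0, ...]) = [-1, -0.5489+2.8865i, 4.1920+3.2727i, 3.8569-0.4551i, 3.8569+0.4551i, 4.1920-3.2727i, -0.5489-2.8865i]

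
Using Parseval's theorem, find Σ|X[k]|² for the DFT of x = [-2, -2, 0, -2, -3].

Parseval: Σ|x[n]|² = (1/N)Σ|X[k]|², so Σ|X[k]|² = N·Σ|x[n]|² = 5·21.0000

Σ|X[k]|² = N·Σ|x[n]|² = 5·21.0000 = 105.0000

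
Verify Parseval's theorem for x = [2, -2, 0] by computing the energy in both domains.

Time domain:
Σ|x[n]|² = |2|² + |-2|² + |0|² = 8.0000

Frequency domain:
(1/3)Σ|X[k]|² = (1/3)(|0|² + |3.0000+1.7321i|² + |3.0000-1.7321i|²) = (1/3)·24.0000 = 8.0000

Both sides agree, confirming Parseval's theorem.

Σ|x[n]|² = (1/N)Σ|X[k]|² = 8.0000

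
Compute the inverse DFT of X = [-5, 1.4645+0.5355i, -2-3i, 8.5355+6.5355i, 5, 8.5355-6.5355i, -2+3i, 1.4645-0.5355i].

x[n] = (1/8) Σ(k=0 to 7) X[k] · e^(2πikn/8)

Computing each x[n]:
x[0] = 2
x[1] = -3
x[2] = 2
x[3] = -2
x[4] = -3
x[5] = 2
x[6] = -1
x[7] = -2

x = [2, -3, 2, -2, -3, 2, -1, -2]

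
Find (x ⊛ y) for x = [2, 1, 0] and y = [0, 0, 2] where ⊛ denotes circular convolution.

(x ⊛ y)[n] = Σ(m=0 to 2) x[m] · y[(n-m) mod 3]

Computing each output sample:
(x ⊛ y)[0] = 2
(x ⊛ y)[1] = 0
(x ⊛ y)[2] = 4

x ⊛ y = [2, 0, 4]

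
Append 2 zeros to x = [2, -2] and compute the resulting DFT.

Original 2-point DFT: [0, 4]
Zero-padded 4-point DFT provides frequency interpolation.

DFT_4([x, 0, ...]) = [0, 2+2i, 4, 2-2i]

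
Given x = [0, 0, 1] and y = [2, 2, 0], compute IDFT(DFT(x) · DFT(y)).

(x ⊛ y)[n] = Σ(m=0 to 2) x[m] · y[(n-m) mod 3]

Computing each output sample:
(x ⊛ y)[0] = 2
(x ⊛ y)[1] = 0
(x ⊛ y)[2] = 2

x ⊛ y = [2, 0, 2]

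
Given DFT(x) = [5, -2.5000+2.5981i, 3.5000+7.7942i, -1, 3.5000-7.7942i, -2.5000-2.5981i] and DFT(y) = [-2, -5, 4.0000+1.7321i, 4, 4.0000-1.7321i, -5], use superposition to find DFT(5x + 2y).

By linearity: DFT(5x + 2y) = 5·DFT(x) + 2·DFT(y)
= 5·[5, -2.5000+2.5981i, 3.5000+7.7942i, -1, 3.5000-7.7942i, -2.5000-2.5981i] + 2·[-2, -5, 4.0000+1.7321i, 4, 4.0000-1.7321i, -5]

Computing element-wise:
Z[0] = 5·(5) + 2·(-2) = 21
Z[1] = 5·(-2.5000+2.5981i) + 2·(-5) = -22.5000+12.9905i
Z[2] = 5·(3.5000+7.7942i) + 2·(4.0000+1.7321i) = 25.5000+42.4352i
Z[3] = 5·(-1) + 2·(4) = 3
Z[4] = 5·(3.5000-7.7942i) + 2·(4.0000-1.7321i) = 25.5000-42.4352i
Z[5] = 5·(-2.5000-2.5981i) + 2·(-5) = -22.5000-12.9905i

DFT(5x + 2y) = 5·X + 2·Y = [21, -22.5000+12.9905i, 25.5000+42.4352i, 3, 25.5000-42.4352i, -22.5000-12.9905i]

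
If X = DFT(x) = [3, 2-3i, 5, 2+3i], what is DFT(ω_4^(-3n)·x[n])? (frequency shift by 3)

Modulation property: DFT(ω_4^(-3n)·x[n]) = X[(k-3) mod 4], so circularly shift X by 3 positions.

X[k-3] = [2-3i, 5, 2+3i, 3]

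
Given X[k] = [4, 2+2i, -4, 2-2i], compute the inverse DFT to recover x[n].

x[n] = (1/4) Σ(k=0 to 3) X[k] · e^(2πikn/4)

Computing each x[n]:
x[0] = 1
x[1] = 1
x[2] = -1
x[3] = 3

x = [1, 1, -1, 3]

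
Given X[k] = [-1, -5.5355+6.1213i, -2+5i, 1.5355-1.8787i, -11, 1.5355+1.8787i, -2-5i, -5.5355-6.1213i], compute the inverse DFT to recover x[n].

x[n] = (1/8) Σ(k=0 to 7) X[k] · e^(2πikn/8)

Computing each x[n]:
x[0] = -3
x[1] = -2
x[2] = -3
x[3] = 3
x[4] = -1
x[5] = 2
x[6] = 1
x[7] = 2

x = [-3, -2, -3, 3, -1, 2, 1, 2]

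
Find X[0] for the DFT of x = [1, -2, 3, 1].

X[0] = Σ(n=0 to 3) x[n] · ω_4^0 = Σ x[n]
= (1) + (-2) + (3) + (1)

X[0] = 3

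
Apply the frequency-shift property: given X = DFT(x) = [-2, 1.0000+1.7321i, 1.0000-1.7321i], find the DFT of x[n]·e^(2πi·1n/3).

Modulation property: DFT(ω_3^(-1n)·x[n]) = X[(k-1) mod 3], so circularly shift X by 1 positions.

X[k-1] = [1.0000-1.7321i, -2, 1.0000+1.7321i]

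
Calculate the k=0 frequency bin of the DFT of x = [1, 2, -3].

X[0] = Σ(n=0 to 2) x[n] · ω_3^0 = Σ x[n]
= (1) + (2) + (-3)

X[0] = 0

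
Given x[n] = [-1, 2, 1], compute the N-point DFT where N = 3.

X[k] = Σ(n=0 to 2) x[n] · ω_3^(nk)
where ω_3 = e^(-2πi/3)

Computing each X[k]:
X[0] = 2
X[1] = -2.5000-0.8660i
X[2] = -2.5000+0.8660i

X = [2, -2.5000-0.8660i, -2.5000+0.8660i]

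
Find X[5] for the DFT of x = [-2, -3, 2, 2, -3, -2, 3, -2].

X[5] = Σ(n=0 to 7) x[n] · ω_8^(5n) where ω_8 = e^(-2πi/8)
= (-2)·ω_8^0 + (-3)·ω_8^5 + (2)·ω_8^10 + (2)·ω_8^15 + (-3)·ω_8^20 + (-2)·ω_8^25 + (3)·ω_8^30 + (-2)·ω_8^35

X[5] = 4.5355+3.1213i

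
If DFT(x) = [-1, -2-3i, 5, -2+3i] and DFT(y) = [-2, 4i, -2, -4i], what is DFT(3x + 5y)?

By linearity: DFT(3x + 5y) = 3·DFT(x) + 5·DFT(y)
= 3·[-1, -2-3i, 5, -2+3i] + 5·[-2, 4i, -2, -4i]

Computing element-wise:
Z[0] = 3·(-1) + 5·(-2) = -13
Z[1] = 3·(-2-3i) + 5·(4i) = -6+11i
Z[2] = 3·(5) + 5·(-2) = 5
Z[3] = 3·(-2+3i) + 5·(-4i) = -6-11i

DFT(3x + 5y) = 3·X + 5·Y = [-13, -6+11i, 5, -6-11i]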